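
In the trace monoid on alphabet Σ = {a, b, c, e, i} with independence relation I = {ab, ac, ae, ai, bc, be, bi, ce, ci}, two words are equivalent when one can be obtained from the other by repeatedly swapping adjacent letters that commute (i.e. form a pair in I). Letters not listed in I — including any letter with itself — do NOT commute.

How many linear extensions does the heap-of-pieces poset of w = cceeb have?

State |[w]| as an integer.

drop 0:c onto floor
drop 1:c onto {0:c}
drop 2:e onto floor
drop 3:e onto {2:e}
drop 4:b onto floor
ground layer = {0:c, 2:e, 4:b}
drop-orders for the pieces not yet dropped (sum over which currently-grounded one goes next):
  1 to go: {1} 1  {3} 1  {4} 1
  2 to go: {0,1} 1  {1,3} 2  {1,4} 2  {2,3} 1  {3,4} 2
  3 to go: {0,1,3} 3  {0,1,4} 3  {1,2,3} 3  {1,3,4} 6  {2,3,4} 3
  if 0:c drops first: 12 orders
  if 2:e drops first: 12 orders
  if 4:b drops first: 6 orders
heap linearizations: 30

30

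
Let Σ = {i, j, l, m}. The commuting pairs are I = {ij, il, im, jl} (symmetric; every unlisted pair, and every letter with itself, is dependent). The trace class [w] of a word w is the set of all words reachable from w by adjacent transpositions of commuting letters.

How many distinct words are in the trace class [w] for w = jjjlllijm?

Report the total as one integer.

315

drop 0:j onto floor
drop 1:j onto {0:j}
drop 2:j onto {1:j}
drop 3:l onto floor
drop 4:l onto {3:l}
drop 5:l onto {4:l}
drop 6:i onto floor
drop 7:j onto {2:j}
drop 8:m onto {5:l, 7:j}
ground layer = {0:j, 3:l, 6:i}
drop-orders for the pieces not yet dropped (sum over which currently-grounded one goes next):
  1 to go: {6} 1  {8} 1
  2 to go: {5,8} 1  {6,8} 2  {7,8} 1
  3 to go: {2,7,8} 1  {4,5,8} 1  {5,6,8} 3  {5,7,8} 2  {6,7,8} 3
  4 to go: {1,2,7,8} 1  {2,5,7,8} 3  {2,6,7,8} 4  {3,4,5,8} 1  {4,5,6,8} 4  {4,5,7,8} 3  {5,6,7,8} 8
  5 to go: {0,1,2,7,8} 1  {1,2,5,7,8} 4  {1,2,6,7,8} 5  {2,4,5,7,8} 6  {2,5,6,7,8} 15  {3,4,5,6,8} 5  {3,4,5,7,8} 4  {4,5,6,7,8} 15
  6 to go: {0,1,2,5,7,8} 5  {0,1,2,6,7,8} 6  {1,2,4,5,7,8} 10  {1,2,5,6,7,8} 24  {2,3,4,5,7,8} 10  {2,4,5,6,7,8} 36  {3,4,5,6,7,8} 24
  7 to go: {0,1,2,4,5,7,8} 15  {0,1,2,5,6,7,8} 35  {1,2,3,4,5,7,8} 20  {1,2,4,5,6,7,8} 70  {2,3,4,5,6,7,8} 70
  if 0:j drops first: 160 orders
  if 3:l drops first: 120 orders
  if 6:i drops first: 35 orders
heap linearizations: 315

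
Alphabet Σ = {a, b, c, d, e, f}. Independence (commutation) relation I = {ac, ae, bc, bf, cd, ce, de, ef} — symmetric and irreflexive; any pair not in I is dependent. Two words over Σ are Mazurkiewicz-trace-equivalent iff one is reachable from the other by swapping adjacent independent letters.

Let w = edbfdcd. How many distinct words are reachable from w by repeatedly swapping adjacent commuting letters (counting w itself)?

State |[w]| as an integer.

19

#0=e has no predecessor
#1=d has no predecessor
#2=b depends on [0:e, 1:d]
#3=f depends on [1:d]
#4=d depends on [2:b, 3:f]
#5=c depends on [3:f]
#6=d depends on [4:d]
sources: [0:e, 1:d]
N(rest) = Σ N(rest − s) over sources s of rest; N(one piece) = 1:
  size 1 → [5]=1  [6]=1
  size 2 → [4,6]=1  [5,6]=2
  size 3 → [2,4,6]=1  [4,5,6]=3
  size 4 → [0,2,4,6]=1  [2,4,5,6]=4  [3,4,5,6]=3
  size 5 → [0,2,4,5,6]=5  [2,3,4,5,6]=7
  first=0(e) contributes 7
  first=1(d) contributes 12
|[w]| = 19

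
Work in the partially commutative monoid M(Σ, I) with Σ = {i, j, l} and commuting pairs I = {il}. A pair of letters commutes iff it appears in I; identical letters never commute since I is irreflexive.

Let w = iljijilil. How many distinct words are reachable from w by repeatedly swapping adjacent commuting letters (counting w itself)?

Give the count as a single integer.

12

drop 0:i onto floor
drop 1:l onto floor
drop 2:j onto {0:i, 1:l}
drop 3:i onto {2:j}
drop 4:j onto {3:i}
drop 5:i onto {4:j}
drop 6:l onto {4:j}
drop 7:i onto {5:i}
drop 8:l onto {6:l}
ground layer = {0:i, 1:l}
drop-orders for the pieces not yet dropped (sum over which currently-grounded one goes next):
  1 to go: {7} 1  {8} 1
  2 to go: {5,7} 1  {6,8} 1  {7,8} 2
  3 to go: {5,7,8} 3  {6,7,8} 3
  4 to go: {5,6,7,8} 6
  5 to go: {4,5,6,7,8} 6
  6 to go: {3,4,5,6,7,8} 6
  7 to go: {2,3,4,5,6,7,8} 6
  if 0:i drops first: 6 orders
  if 1:l drops first: 6 orders
heap linearizations: 12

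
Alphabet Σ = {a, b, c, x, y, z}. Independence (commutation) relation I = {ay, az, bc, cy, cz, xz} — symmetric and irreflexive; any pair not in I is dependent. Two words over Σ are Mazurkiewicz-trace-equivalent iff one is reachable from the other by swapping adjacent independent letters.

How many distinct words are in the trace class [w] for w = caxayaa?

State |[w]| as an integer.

piece 0:c — minimal
piece 1:a rests on {0:c}
piece 2:x rests on {1:a}
piece 3:a rests on {2:x}
piece 4:y rests on {2:x}
piece 5:a rests on {3:a}
piece 6:a rests on {5:a}
minimal pieces: {0:c}
ways to finish when only these pieces remain (= sum over removing one remaining piece with nothing left below it):
  1 left: {4}→1  {6}→1
  2 left: {4,6}→2  {5,6}→1
  3 left: {3,5,6}→1  {4,5,6}→3
  4 left: {3,4,5,6}→4
  5 left: {2,3,4,5,6}→4
  placing 0:c first → 4 extensions

4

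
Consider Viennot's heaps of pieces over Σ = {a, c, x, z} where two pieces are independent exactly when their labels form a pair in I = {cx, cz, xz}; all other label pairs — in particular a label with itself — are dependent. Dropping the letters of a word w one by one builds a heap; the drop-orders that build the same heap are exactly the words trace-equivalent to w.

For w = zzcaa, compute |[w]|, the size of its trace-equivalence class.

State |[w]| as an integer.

piece 0:z — minimal
piece 1:z rests on {0:z}
piece 2:c — minimal
piece 3:a rests on {1:z, 2:c}
piece 4:a rests on {3:a}
minimal pieces: {0:z, 2:c}
ways to finish when only these pieces remain (= sum over removing one remaining piece with nothing left below it):
  1 left: {4}→1
  2 left: {3,4}→1
  3 left: {1,3,4}→1  {2,3,4}→1
  placing 0:z first → 2 extensions
  placing 2:c first → 1 extensions
total linear extensions = 3

3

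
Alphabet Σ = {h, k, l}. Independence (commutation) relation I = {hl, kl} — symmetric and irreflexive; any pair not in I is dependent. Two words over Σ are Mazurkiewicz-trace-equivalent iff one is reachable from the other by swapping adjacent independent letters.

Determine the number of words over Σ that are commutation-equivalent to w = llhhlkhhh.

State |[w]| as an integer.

drop 0:l onto floor
drop 1:l onto {0:l}
drop 2:h onto floor
drop 3:h onto {2:h}
drop 4:l onto {1:l}
drop 5:k onto {3:h}
drop 6:h onto {5:k}
drop 7:h onto {6:h}
drop 8:h onto {7:h}
ground layer = {0:l, 2:h}
drop-orders for the pieces not yet dropped (sum over which currently-grounded one goes next):
  1 to go: {4} 1  {8} 1
  2 to go: {1,4} 1  {4,8} 2  {7,8} 1
  3 to go: {0,1,4} 1  {1,4,8} 3  {4,7,8} 3  {6,7,8} 1
  4 to go: {0,1,4,8} 4  {1,4,7,8} 6  {4,6,7,8} 4  {5,6,7,8} 1
  5 to go: {0,1,4,7,8} 10  {1,4,6,7,8} 10  {3,5,6,7,8} 1  {4,5,6,7,8} 5
  6 to go: {0,1,4,6,7,8} 20  {1,4,5,6,7,8} 15  {2,3,5,6,7,8} 1  {3,4,5,6,7,8} 6
  7 to go: {0,1,4,5,6,7,8} 35  {1,3,4,5,6,7,8} 21  {2,3,4,5,6,7,8} 7
  if 0:l drops first: 28 orders
  if 2:h drops first: 56 orders
heap linearizations: 84

84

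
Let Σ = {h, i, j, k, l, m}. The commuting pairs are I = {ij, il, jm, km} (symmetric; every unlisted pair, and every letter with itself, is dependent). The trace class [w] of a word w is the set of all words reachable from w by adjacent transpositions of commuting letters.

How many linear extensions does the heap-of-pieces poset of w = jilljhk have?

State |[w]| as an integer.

piece 0:j — minimal
piece 1:i — minimal
piece 2:l rests on {0:j}
piece 3:l rests on {2:l}
piece 4:j rests on {3:l}
piece 5:h rests on {1:i, 4:j}
piece 6:k rests on {5:h}
minimal pieces: {0:j, 1:i}
ways to finish when only these pieces remain (= sum over removing one remaining piece with nothing left below it):
  1 left: {6}→1
  2 left: {5,6}→1
  3 left: {1,5,6}→1  {4,5,6}→1
  4 left: {1,4,5,6}→2  {3,4,5,6}→1
  5 left: {1,3,4,5,6}→3  {2,3,4,5,6}→1
  placing 0:j first → 4 extensions
  placing 1:i first → 1 extensions
total linear extensions = 5

5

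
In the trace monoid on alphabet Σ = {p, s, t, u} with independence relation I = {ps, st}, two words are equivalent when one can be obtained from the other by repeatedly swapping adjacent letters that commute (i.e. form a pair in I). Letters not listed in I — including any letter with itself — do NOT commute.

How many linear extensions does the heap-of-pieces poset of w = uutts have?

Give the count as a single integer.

#0=u has no predecessor
#1=u depends on [0:u]
#2=t depends on [1:u]
#3=t depends on [2:t]
#4=s depends on [1:u]
sources: [0:u]
N(rest) = Σ N(rest − s) over sources s of rest; N(one piece) = 1:
  size 1 → [3]=1  [4]=1
  size 2 → [2,3]=1  [3,4]=2
  size 3 → [2,3,4]=3
  first=0(u) contributes 3

3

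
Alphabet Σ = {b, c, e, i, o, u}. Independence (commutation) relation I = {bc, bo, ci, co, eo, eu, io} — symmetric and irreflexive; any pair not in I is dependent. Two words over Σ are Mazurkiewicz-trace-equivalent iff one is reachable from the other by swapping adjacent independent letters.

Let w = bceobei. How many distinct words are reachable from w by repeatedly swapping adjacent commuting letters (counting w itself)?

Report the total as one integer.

#0=b has no predecessor
#1=c has no predecessor
#2=e depends on [0:b, 1:c]
#3=o has no predecessor
#4=b depends on [2:e]
#5=e depends on [4:b]
#6=i depends on [5:e]
sources: [0:b, 1:c, 3:o]
N(rest) = Σ N(rest − s) over sources s of rest; N(one piece) = 1:
  size 1 → [3]=1  [6]=1
  size 2 → [3,6]=2  [5,6]=1
  size 3 → [3,5,6]=3  [4,5,6]=1
  size 4 → [2,4,5,6]=1  [3,4,5,6]=4
  size 5 → [0,2,4,5,6]=1  [1,2,4,5,6]=1  [2,3,4,5,6]=5
  first=0(b) contributes 6
  first=1(c) contributes 6
  first=3(o) contributes 2
|[w]| = 14

14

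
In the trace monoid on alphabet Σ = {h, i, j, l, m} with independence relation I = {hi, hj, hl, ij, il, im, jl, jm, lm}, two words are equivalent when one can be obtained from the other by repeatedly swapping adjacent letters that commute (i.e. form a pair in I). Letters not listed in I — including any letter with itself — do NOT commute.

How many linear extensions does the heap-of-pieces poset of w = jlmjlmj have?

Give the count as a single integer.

#0=j has no predecessor
#1=l has no predecessor
#2=m has no predecessor
#3=j depends on [0:j]
#4=l depends on [1:l]
#5=m depends on [2:m]
#6=j depends on [3:j]
sources: [0:j, 1:l, 2:m]
N(rest) = Σ N(rest − s) over sources s of rest; N(one piece) = 1:
  size 1 → [4]=1  [5]=1  [6]=1
  size 2 → [1,4]=1  [2,5]=1  [3,6]=1  [4,5]=2  [4,6]=2  [5,6]=2
  size 3 → [0,3,6]=1  [1,4,5]=3  [1,4,6]=3  [2,4,5]=3  [2,5,6]=3  [3,4,6]=3  [3,5,6]=3  [4,5,6]=6
  size 4 → [0,3,4,6]=4  [0,3,5,6]=4  [1,2,4,5]=6  [1,3,4,6]=6  [1,4,5,6]=12  [2,3,5,6]=6  [2,4,5,6]=12  [3,4,5,6]=12
  size 5 → [0,1,3,4,6]=10  [0,2,3,5,6]=10  [0,3,4,5,6]=20  [1,2,4,5,6]=30  [1,3,4,5,6]=30  [2,3,4,5,6]=30
  first=0(j) contributes 90
  first=1(l) contributes 60
  first=2(m) contributes 60
|[w]| = 210

210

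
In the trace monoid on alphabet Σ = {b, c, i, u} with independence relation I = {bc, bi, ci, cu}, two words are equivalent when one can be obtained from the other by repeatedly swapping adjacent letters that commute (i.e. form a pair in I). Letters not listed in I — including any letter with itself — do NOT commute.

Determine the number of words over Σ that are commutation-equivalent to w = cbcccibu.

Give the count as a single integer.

#0=c has no predecessor
#1=b has no predecessor
#2=c depends on [0:c]
#3=c depends on [2:c]
#4=c depends on [3:c]
#5=i has no predecessor
#6=b depends on [1:b]
#7=u depends on [5:i, 6:b]
sources: [0:c, 1:b, 5:i]
N(rest) = Σ N(rest − s) over sources s of rest; N(one piece) = 1:
  size 1 → [4]=1  [7]=1
  size 2 → [3,4]=1  [4,7]=2  [5,7]=1  [6,7]=1
  size 3 → [1,6,7]=1  [2,3,4]=1  [3,4,7]=3  [4,5,7]=3  [4,6,7]=3  [5,6,7]=2
  size 4 → [0,2,3,4]=1  [1,4,6,7]=4  [1,5,6,7]=3  [2,3,4,7]=4  [3,4,5,7]=6  [3,4,6,7]=6  [4,5,6,7]=8
  size 5 → [0,2,3,4,7]=5  [1,3,4,6,7]=10  [1,4,5,6,7]=15  [2,3,4,5,7]=10  [2,3,4,6,7]=10  [3,4,5,6,7]=20
  size 6 → [0,2,3,4,5,7]=15  [0,2,3,4,6,7]=15  [1,2,3,4,6,7]=20  [1,3,4,5,6,7]=45  [2,3,4,5,6,7]=40
  first=0(c) contributes 105
  first=1(b) contributes 70
  first=5(i) contributes 35
|[w]| = 210

210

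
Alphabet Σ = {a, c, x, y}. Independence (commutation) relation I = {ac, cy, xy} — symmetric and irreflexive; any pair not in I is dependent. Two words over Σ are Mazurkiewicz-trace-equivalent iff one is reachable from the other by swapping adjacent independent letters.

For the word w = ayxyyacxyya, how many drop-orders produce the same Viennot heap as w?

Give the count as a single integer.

piece 0:a — minimal
piece 1:y rests on {0:a}
piece 2:x rests on {0:a}
piece 3:y rests on {1:y}
piece 4:y rests on {3:y}
piece 5:a rests on {2:x, 4:y}
piece 6:c rests on {2:x}
piece 7:x rests on {5:a, 6:c}
piece 8:y rests on {5:a}
piece 9:y rests on {8:y}
piece 10:a rests on {7:x, 9:y}
minimal pieces: {0:a}
ways to finish when only these pieces remain (= sum over removing one remaining piece with nothing left below it):
  1 left: {10}→1
  2 left: {7,10}→1  {9,10}→1
  3 left: {6,7,10}→1  {7,9,10}→2  {8,9,10}→1
  4 left: {6,7,9,10}→3  {7,8,9,10}→3
  5 left: {5,7,8,9,10}→3  {6,7,8,9,10}→6
  6 left: {4,5,7,8,9,10}→3  {5,6,7,8,9,10}→9
  7 left: {2,5,6,7,8,9,10}→9  {3,4,5,7,8,9,10}→3  {4,5,6,7,8,9,10}→12
  8 left: {1,3,4,5,7,8,9,10}→3  {2,4,5,6,7,8,9,10}→21  {3,4,5,6,7,8,9,10}→15
  9 left: {1,3,4,5,6,7,8,9,10}→18  {2,3,4,5,6,7,8,9,10}→36
  placing 0:a first → 54 extensions

54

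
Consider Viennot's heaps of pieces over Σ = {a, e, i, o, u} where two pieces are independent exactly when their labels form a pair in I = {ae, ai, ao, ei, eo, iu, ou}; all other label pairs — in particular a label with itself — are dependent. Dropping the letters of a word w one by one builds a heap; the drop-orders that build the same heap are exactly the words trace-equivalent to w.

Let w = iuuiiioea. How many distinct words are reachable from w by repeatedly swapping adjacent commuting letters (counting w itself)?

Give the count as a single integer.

drop 0:i onto floor
drop 1:u onto floor
drop 2:u onto {1:u}
drop 3:i onto {0:i}
drop 4:i onto {3:i}
drop 5:i onto {4:i}
drop 6:o onto {5:i}
drop 7:e onto {2:u}
drop 8:a onto {2:u}
ground layer = {0:i, 1:u}
drop-orders for the pieces not yet dropped (sum over which currently-grounded one goes next):
  1 to go: {6} 1  {7} 1  {8} 1
  2 to go: {5,6} 1  {6,7} 2  {6,8} 2  {7,8} 2
  3 to go: {2,7,8} 2  {4,5,6} 1  {5,6,7} 3  {5,6,8} 3  {6,7,8} 6
  4 to go: {1,2,7,8} 2  {2,6,7,8} 8  {3,4,5,6} 1  {4,5,6,7} 4  {4,5,6,8} 4  {5,6,7,8} 12
  5 to go: {0,3,4,5,6} 1  {1,2,6,7,8} 10  {2,5,6,7,8} 20  {3,4,5,6,7} 5  {3,4,5,6,8} 5  {4,5,6,7,8} 20
  6 to go: {0,3,4,5,6,7} 6  {0,3,4,5,6,8} 6  {1,2,5,6,7,8} 30  {2,4,5,6,7,8} 40  {3,4,5,6,7,8} 30
  7 to go: {0,3,4,5,6,7,8} 42  {1,2,4,5,6,7,8} 70  {2,3,4,5,6,7,8} 70
  if 0:i drops first: 140 orders
  if 1:u drops first: 112 orders
heap linearizations: 252

252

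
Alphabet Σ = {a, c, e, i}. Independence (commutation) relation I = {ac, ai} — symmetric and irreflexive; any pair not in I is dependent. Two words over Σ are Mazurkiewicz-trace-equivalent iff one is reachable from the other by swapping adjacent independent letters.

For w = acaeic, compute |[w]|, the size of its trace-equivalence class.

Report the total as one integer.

3

#0=a has no predecessor
#1=c has no predecessor
#2=a depends on [0:a]
#3=e depends on [1:c, 2:a]
#4=i depends on [3:e]
#5=c depends on [4:i]
sources: [0:a, 1:c]
N(rest) = Σ N(rest − s) over sources s of rest; N(one piece) = 1:
  size 1 → [5]=1
  size 2 → [4,5]=1
  size 3 → [3,4,5]=1
  size 4 → [1,3,4,5]=1  [2,3,4,5]=1
  first=0(a) contributes 2
  first=1(c) contributes 1
|[w]| = 3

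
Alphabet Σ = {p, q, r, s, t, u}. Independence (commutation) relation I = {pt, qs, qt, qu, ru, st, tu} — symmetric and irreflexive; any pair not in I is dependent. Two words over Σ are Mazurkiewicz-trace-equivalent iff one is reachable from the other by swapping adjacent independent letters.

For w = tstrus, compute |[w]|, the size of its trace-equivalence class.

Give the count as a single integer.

9

piece 0:t — minimal
piece 1:s — minimal
piece 2:t rests on {0:t}
piece 3:r rests on {1:s, 2:t}
piece 4:u rests on {1:s}
piece 5:s rests on {3:r, 4:u}
minimal pieces: {0:t, 1:s}
ways to finish when only these pieces remain (= sum over removing one remaining piece with nothing left below it):
  1 left: {5}→1
  2 left: {3,5}→1  {4,5}→1
  3 left: {2,3,5}→1  {3,4,5}→2
  4 left: {0,2,3,5}→1  {1,3,4,5}→2  {2,3,4,5}→3
  placing 0:t first → 5 extensions
  placing 1:s first → 4 extensions
total linear extensions = 9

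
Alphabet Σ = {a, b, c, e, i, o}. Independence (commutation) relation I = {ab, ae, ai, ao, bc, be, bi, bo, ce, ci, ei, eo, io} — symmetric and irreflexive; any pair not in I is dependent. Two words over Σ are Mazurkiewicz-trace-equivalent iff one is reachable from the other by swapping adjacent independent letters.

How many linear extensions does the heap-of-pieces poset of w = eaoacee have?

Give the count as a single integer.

0(e) covers ∅
1(a) covers ∅
2(o) covers ∅
3(a) covers 1:a
4(c) covers 2:o, 3:a
5(e) covers 0:e
6(e) covers 5:e
floor of heap: 0:e, 1:a, 2:o
completions by unplaced set U, small U first (add the entries for U minus each lowest piece of U):
  |U|=1: {4}:1  {6}:1
  |U|=2: {2,4}:1  {3,4}:1  {4,6}:2  {5,6}:1
  |U|=3: {0,5,6}:1  {1,3,4}:1  {2,3,4}:2  {2,4,6}:3  {3,4,6}:3  {4,5,6}:3
  |U|=4: {0,4,5,6}:4  {1,2,3,4}:3  {1,3,4,6}:4  {2,3,4,6}:8  {2,4,5,6}:6  {3,4,5,6}:6
  |U|=5: {0,2,4,5,6}:10  {0,3,4,5,6}:10  {1,2,3,4,6}:15  {1,3,4,5,6}:10  {2,3,4,5,6}:20
  start at 0(e): 45
  start at 1(a): 40
  start at 2(o): 20
sum over floor = 105

105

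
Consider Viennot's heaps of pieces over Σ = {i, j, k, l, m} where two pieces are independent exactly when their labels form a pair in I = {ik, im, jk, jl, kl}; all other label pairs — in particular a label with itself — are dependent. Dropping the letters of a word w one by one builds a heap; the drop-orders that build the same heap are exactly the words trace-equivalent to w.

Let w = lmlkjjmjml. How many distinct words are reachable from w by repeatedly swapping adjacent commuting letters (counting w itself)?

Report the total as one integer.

12

0(l) covers ∅
1(m) covers 0:l
2(l) covers 1:m
3(k) covers 1:m
4(j) covers 1:m
5(j) covers 4:j
6(m) covers 2:l, 3:k, 5:j
7(j) covers 6:m
8(m) covers 7:j
9(l) covers 8:m
floor of heap: 0:l
completions by unplaced set U, small U first (add the entries for U minus each lowest piece of U):
  |U|=1: {9}:1
  |U|=2: {8,9}:1
  |U|=3: {7,8,9}:1
  |U|=4: {6,7,8,9}:1
  |U|=5: {2,6,7,8,9}:1  {3,6,7,8,9}:1  {5,6,7,8,9}:1
  |U|=6: {2,3,6,7,8,9}:2  {2,5,6,7,8,9}:2  {3,5,6,7,8,9}:2  {4,5,6,7,8,9}:1
  |U|=7: {2,3,5,6,7,8,9}:6  {2,4,5,6,7,8,9}:3  {3,4,5,6,7,8,9}:3
  |U|=8: {2,3,4,5,6,7,8,9}:12
  start at 0(l): 12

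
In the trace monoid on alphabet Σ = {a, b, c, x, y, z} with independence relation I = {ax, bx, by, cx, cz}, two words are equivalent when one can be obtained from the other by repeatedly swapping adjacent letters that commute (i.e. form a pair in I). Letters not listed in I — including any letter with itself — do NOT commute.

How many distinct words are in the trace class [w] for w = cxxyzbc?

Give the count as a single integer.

piece 0:c — minimal
piece 1:x — minimal
piece 2:x rests on {1:x}
piece 3:y rests on {0:c, 2:x}
piece 4:z rests on {3:y}
piece 5:b rests on {4:z}
piece 6:c rests on {5:b}
minimal pieces: {0:c, 1:x}
ways to finish when only these pieces remain (= sum over removing one remaining piece with nothing left below it):
  1 left: {6}→1
  2 left: {5,6}→1
  3 left: {4,5,6}→1
  4 left: {3,4,5,6}→1
  5 left: {0,3,4,5,6}→1  {2,3,4,5,6}→1
  placing 0:c first → 1 extensions
  placing 1:x first → 2 extensions
total linear extensions = 3

3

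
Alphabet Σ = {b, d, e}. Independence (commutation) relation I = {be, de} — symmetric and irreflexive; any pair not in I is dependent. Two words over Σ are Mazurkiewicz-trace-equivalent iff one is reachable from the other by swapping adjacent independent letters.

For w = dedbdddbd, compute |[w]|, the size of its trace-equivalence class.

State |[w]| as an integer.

#0=d has no predecessor
#1=e has no predecessor
#2=d depends on [0:d]
#3=b depends on [2:d]
#4=d depends on [3:b]
#5=d depends on [4:d]
#6=d depends on [5:d]
#7=b depends on [6:d]
#8=d depends on [7:b]
sources: [0:d, 1:e]
N(rest) = Σ N(rest − s) over sources s of rest; N(one piece) = 1:
  size 1 → [1]=1  [8]=1
  size 2 → [1,8]=2  [7,8]=1
  size 3 → [1,7,8]=3  [6,7,8]=1
  size 4 → [1,6,7,8]=4  [5,6,7,8]=1
  size 5 → [1,5,6,7,8]=5  [4,5,6,7,8]=1
  size 6 → [1,4,5,6,7,8]=6  [3,4,5,6,7,8]=1
  size 7 → [1,3,4,5,6,7,8]=7  [2,3,4,5,6,7,8]=1
  first=0(d) contributes 8
  first=1(e) contributes 1
|[w]| = 9

9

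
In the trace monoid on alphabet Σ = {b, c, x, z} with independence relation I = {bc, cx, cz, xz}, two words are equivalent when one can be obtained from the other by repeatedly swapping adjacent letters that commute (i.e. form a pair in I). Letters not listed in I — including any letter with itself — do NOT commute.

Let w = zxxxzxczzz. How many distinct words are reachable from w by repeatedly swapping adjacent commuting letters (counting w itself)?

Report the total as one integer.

1260

0(z) covers ∅
1(x) covers ∅
2(x) covers 1:x
3(x) covers 2:x
4(z) covers 0:z
5(x) covers 3:x
6(c) covers ∅
7(z) covers 4:z
8(z) covers 7:z
9(z) covers 8:z
floor of heap: 0:z, 1:x, 6:c
completions by unplaced set U, small U first (add the entries for U minus each lowest piece of U):
  |U|=1: {5}:1  {6}:1  {9}:1
  |U|=2: {3,5}:1  {5,6}:2  {5,9}:2  {6,9}:2  {8,9}:1
  |U|=3: {2,3,5}:1  {3,5,6}:3  {3,5,9}:3  {5,6,9}:6  {5,8,9}:3  {6,8,9}:3  {7,8,9}:1
  |U|=4: {1,2,3,5}:1  {2,3,5,6}:4  {2,3,5,9}:4  {3,5,6,9}:12  {3,5,8,9}:6  {4,7,8,9}:1  {5,6,8,9}:12  {5,7,8,9}:4  {6,7,8,9}:4
  |U|=5: {0,4,7,8,9}:1  {1,2,3,5,6}:5  {1,2,3,5,9}:5  {2,3,5,6,9}:20  {2,3,5,8,9}:10  {3,5,6,8,9}:30  {3,5,7,8,9}:10  {4,5,7,8,9}:5  {4,6,7,8,9}:5  {5,6,7,8,9}:20
  |U|=6: {0,4,5,7,8,9}:6  {0,4,6,7,8,9}:6  {1,2,3,5,6,9}:30  {1,2,3,5,8,9}:15  {2,3,5,6,8,9}:60  {2,3,5,7,8,9}:20  {3,4,5,7,8,9}:15  {3,5,6,7,8,9}:60  {4,5,6,7,8,9}:30
  |U|=7: {0,3,4,5,7,8,9}:21  {0,4,5,6,7,8,9}:42  {1,2,3,5,6,8,9}:105  {1,2,3,5,7,8,9}:35  {2,3,4,5,7,8,9}:35  {2,3,5,6,7,8,9}:140  {3,4,5,6,7,8,9}:105
  |U|=8: {0,2,3,4,5,7,8,9}:56  {0,3,4,5,6,7,8,9}:168  {1,2,3,4,5,7,8,9}:70  {1,2,3,5,6,7,8,9}:280  {2,3,4,5,6,7,8,9}:280
  start at 0(z): 630
  start at 1(x): 504
  start at 6(c): 126
sum over floor = 1260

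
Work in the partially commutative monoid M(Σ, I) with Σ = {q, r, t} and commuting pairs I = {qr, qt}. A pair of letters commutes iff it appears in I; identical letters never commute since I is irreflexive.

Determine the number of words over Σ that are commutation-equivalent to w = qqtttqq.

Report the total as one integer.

piece 0:q — minimal
piece 1:q rests on {0:q}
piece 2:t — minimal
piece 3:t rests on {2:t}
piece 4:t rests on {3:t}
piece 5:q rests on {1:q}
piece 6:q rests on {5:q}
minimal pieces: {0:q, 2:t}
ways to finish when only these pieces remain (= sum over removing one remaining piece with nothing left below it):
  1 left: {4}→1  {6}→1
  2 left: {3,4}→1  {4,6}→2  {5,6}→1
  3 left: {1,5,6}→1  {2,3,4}→1  {3,4,6}→3  {4,5,6}→3
  4 left: {0,1,5,6}→1  {1,4,5,6}→4  {2,3,4,6}→4  {3,4,5,6}→6
  5 left: {0,1,4,5,6}→5  {1,3,4,5,6}→10  {2,3,4,5,6}→10
  placing 0:q first → 20 extensions
  placing 2:t first → 15 extensions
total linear extensions = 35

35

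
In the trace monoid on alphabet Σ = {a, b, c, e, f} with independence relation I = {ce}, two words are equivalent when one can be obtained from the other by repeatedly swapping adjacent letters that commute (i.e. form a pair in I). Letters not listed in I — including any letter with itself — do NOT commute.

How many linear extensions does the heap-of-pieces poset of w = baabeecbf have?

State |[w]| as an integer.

3

drop 0:b onto floor
drop 1:a onto {0:b}
drop 2:a onto {1:a}
drop 3:b onto {2:a}
drop 4:e onto {3:b}
drop 5:e onto {4:e}
drop 6:c onto {3:b}
drop 7:b onto {5:e, 6:c}
drop 8:f onto {7:b}
ground layer = {0:b}
drop-orders for the pieces not yet dropped (sum over which currently-grounded one goes next):
  1 to go: {8} 1
  2 to go: {7,8} 1
  3 to go: {5,7,8} 1  {6,7,8} 1
  4 to go: {4,5,7,8} 1  {5,6,7,8} 2
  5 to go: {4,5,6,7,8} 3
  6 to go: {3,4,5,6,7,8} 3
  7 to go: {2,3,4,5,6,7,8} 3
  if 0:b drops first: 3 orders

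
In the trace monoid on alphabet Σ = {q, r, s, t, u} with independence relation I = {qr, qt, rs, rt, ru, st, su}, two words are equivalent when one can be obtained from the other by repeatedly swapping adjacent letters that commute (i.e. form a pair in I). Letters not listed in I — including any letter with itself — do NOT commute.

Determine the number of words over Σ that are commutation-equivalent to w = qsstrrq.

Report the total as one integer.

105

piece 0:q — minimal
piece 1:s rests on {0:q}
piece 2:s rests on {1:s}
piece 3:t — minimal
piece 4:r — minimal
piece 5:r rests on {4:r}
piece 6:q rests on {2:s}
minimal pieces: {0:q, 3:t, 4:r}
ways to finish when only these pieces remain (= sum over removing one remaining piece with nothing left below it):
  1 left: {3}→1  {5}→1  {6}→1
  2 left: {2,6}→1  {3,5}→2  {3,6}→2  {4,5}→1  {5,6}→2
  3 left: {1,2,6}→1  {2,3,6}→3  {2,5,6}→3  {3,4,5}→3  {3,5,6}→6  {4,5,6}→3
  4 left: {0,1,2,6}→1  {1,2,3,6}→4  {1,2,5,6}→4  {2,3,5,6}→12  {2,4,5,6}→6  {3,4,5,6}→12
  5 left: {0,1,2,3,6}→5  {0,1,2,5,6}→5  {1,2,3,5,6}→20  {1,2,4,5,6}→10  {2,3,4,5,6}→30
  placing 0:q first → 60 extensions
  placing 3:t first → 15 extensions
  placing 4:r first → 30 extensions
total linear extensions = 105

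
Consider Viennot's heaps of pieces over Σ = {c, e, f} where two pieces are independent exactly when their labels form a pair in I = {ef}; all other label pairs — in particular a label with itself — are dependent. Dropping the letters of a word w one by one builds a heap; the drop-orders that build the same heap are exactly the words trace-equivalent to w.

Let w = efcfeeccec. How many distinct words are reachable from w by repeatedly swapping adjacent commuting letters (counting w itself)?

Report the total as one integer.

drop 0:e onto floor
drop 1:f onto floor
drop 2:c onto {0:e, 1:f}
drop 3:f onto {2:c}
drop 4:e onto {2:c}
drop 5:e onto {4:e}
drop 6:c onto {3:f, 5:e}
drop 7:c onto {6:c}
drop 8:e onto {7:c}
drop 9:c onto {8:e}
ground layer = {0:e, 1:f}
drop-orders for the pieces not yet dropped (sum over which currently-grounded one goes next):
  1 to go: {9} 1
  2 to go: {8,9} 1
  3 to go: {7,8,9} 1
  4 to go: {6,7,8,9} 1
  5 to go: {3,6,7,8,9} 1  {5,6,7,8,9} 1
  6 to go: {3,5,6,7,8,9} 2  {4,5,6,7,8,9} 1
  7 to go: {3,4,5,6,7,8,9} 3
  8 to go: {2,3,4,5,6,7,8,9} 3
  if 0:e drops first: 3 orders
  if 1:f drops first: 3 orders
heap linearizations: 6

6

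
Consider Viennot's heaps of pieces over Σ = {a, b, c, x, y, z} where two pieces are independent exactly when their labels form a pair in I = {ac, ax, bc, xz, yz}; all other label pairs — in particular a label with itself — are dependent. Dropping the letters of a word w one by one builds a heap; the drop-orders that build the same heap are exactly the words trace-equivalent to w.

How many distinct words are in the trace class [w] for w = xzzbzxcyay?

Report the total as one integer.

6

0(x) covers ∅
1(z) covers ∅
2(z) covers 1:z
3(b) covers 0:x, 2:z
4(z) covers 3:b
5(x) covers 3:b
6(c) covers 4:z, 5:x
7(y) covers 6:c
8(a) covers 7:y
9(y) covers 8:a
floor of heap: 0:x, 1:z
completions by unplaced set U, small U first (add the entries for U minus each lowest piece of U):
  |U|=1: {9}:1
  |U|=2: {8,9}:1
  |U|=3: {7,8,9}:1
  |U|=4: {6,7,8,9}:1
  |U|=5: {4,6,7,8,9}:1  {5,6,7,8,9}:1
  |U|=6: {4,5,6,7,8,9}:2
  |U|=7: {3,4,5,6,7,8,9}:2
  |U|=8: {0,3,4,5,6,7,8,9}:2  {2,3,4,5,6,7,8,9}:2
  start at 0(x): 2
  start at 1(z): 4
sum over floor = 6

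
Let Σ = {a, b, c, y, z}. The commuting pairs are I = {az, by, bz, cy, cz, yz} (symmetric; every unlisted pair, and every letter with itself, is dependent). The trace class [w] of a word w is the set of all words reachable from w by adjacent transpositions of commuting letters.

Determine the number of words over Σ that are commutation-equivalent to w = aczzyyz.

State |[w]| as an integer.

0(a) covers ∅
1(c) covers 0:a
2(z) covers ∅
3(z) covers 2:z
4(y) covers 0:a
5(y) covers 4:y
6(z) covers 3:z
floor of heap: 0:a, 2:z
completions by unplaced set U, small U first (add the entries for U minus each lowest piece of U):
  |U|=1: {1}:1  {5}:1  {6}:1
  |U|=2: {1,5}:2  {1,6}:2  {3,6}:1  {4,5}:1  {5,6}:2
  |U|=3: {1,3,6}:3  {1,4,5}:3  {1,5,6}:6  {2,3,6}:1  {3,5,6}:3  {4,5,6}:3
  |U|=4: {0,1,4,5}:3  {1,2,3,6}:4  {1,3,5,6}:12  {1,4,5,6}:12  {2,3,5,6}:4  {3,4,5,6}:6
  |U|=5: {0,1,4,5,6}:15  {1,2,3,5,6}:20  {1,3,4,5,6}:30  {2,3,4,5,6}:10
  start at 0(a): 60
  start at 2(z): 45
sum over floor = 105

105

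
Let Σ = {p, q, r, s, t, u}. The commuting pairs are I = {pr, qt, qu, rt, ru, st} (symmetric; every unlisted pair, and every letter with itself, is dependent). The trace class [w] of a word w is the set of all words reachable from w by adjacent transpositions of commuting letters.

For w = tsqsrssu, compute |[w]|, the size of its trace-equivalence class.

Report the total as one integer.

0(t) covers ∅
1(s) covers ∅
2(q) covers 1:s
3(s) covers 2:q
4(r) covers 3:s
5(s) covers 4:r
6(s) covers 5:s
7(u) covers 0:t, 6:s
floor of heap: 0:t, 1:s
completions by unplaced set U, small U first (add the entries for U minus each lowest piece of U):
  |U|=1: {7}:1
  |U|=2: {0,7}:1  {6,7}:1
  |U|=3: {0,6,7}:2  {5,6,7}:1
  |U|=4: {0,5,6,7}:3  {4,5,6,7}:1
  |U|=5: {0,4,5,6,7}:4  {3,4,5,6,7}:1
  |U|=6: {0,3,4,5,6,7}:5  {2,3,4,5,6,7}:1
  start at 0(t): 1
  start at 1(s): 6
sum over floor = 7

7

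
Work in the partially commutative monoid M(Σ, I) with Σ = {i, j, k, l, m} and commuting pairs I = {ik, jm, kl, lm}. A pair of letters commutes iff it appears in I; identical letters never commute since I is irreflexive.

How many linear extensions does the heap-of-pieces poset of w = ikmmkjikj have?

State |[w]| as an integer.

piece 0:i — minimal
piece 1:k — minimal
piece 2:m rests on {0:i, 1:k}
piece 3:m rests on {2:m}
piece 4:k rests on {3:m}
piece 5:j rests on {4:k}
piece 6:i rests on {5:j}
piece 7:k rests on {5:j}
piece 8:j rests on {6:i, 7:k}
minimal pieces: {0:i, 1:k}
ways to finish when only these pieces remain (= sum over removing one remaining piece with nothing left below it):
  1 left: {8}→1
  2 left: {6,8}→1  {7,8}→1
  3 left: {6,7,8}→2
  4 left: {5,6,7,8}→2
  5 left: {4,5,6,7,8}→2
  6 left: {3,4,5,6,7,8}→2
  7 left: {2,3,4,5,6,7,8}→2
  placing 0:i first → 2 extensions
  placing 1:k first → 2 extensions
total linear extensions = 4

4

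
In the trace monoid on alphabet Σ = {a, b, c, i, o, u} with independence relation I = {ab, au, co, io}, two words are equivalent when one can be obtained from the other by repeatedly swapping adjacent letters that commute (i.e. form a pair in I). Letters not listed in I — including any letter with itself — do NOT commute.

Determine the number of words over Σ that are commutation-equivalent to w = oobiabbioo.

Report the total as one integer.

drop 0:o onto floor
drop 1:o onto {0:o}
drop 2:b onto {1:o}
drop 3:i onto {2:b}
drop 4:a onto {3:i}
drop 5:b onto {3:i}
drop 6:b onto {5:b}
drop 7:i onto {4:a, 6:b}
drop 8:o onto {4:a, 6:b}
drop 9:o onto {8:o}
ground layer = {0:o}
drop-orders for the pieces not yet dropped (sum over which currently-grounded one goes next):
  1 to go: {7} 1  {9} 1
  2 to go: {7,9} 2  {8,9} 1
  3 to go: {7,8,9} 3
  4 to go: {4,7,8,9} 3  {6,7,8,9} 3
  5 to go: {4,6,7,8,9} 6  {5,6,7,8,9} 3
  6 to go: {4,5,6,7,8,9} 9
  7 to go: {3,4,5,6,7,8,9} 9
  8 to go: {2,3,4,5,6,7,8,9} 9
  if 0:o drops first: 9 orders

9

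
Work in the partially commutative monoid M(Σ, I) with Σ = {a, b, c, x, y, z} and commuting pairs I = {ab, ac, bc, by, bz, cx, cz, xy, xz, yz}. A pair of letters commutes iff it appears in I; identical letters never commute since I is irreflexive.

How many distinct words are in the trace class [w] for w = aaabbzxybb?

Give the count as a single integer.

252

0(a) covers ∅
1(a) covers 0:a
2(a) covers 1:a
3(b) covers ∅
4(b) covers 3:b
5(z) covers 2:a
6(x) covers 2:a, 4:b
7(y) covers 2:a
8(b) covers 6:x
9(b) covers 8:b
floor of heap: 0:a, 3:b
completions by unplaced set U, small U first (add the entries for U minus each lowest piece of U):
  |U|=1: {5}:1  {7}:1  {9}:1
  |U|=2: {5,7}:2  {5,9}:2  {7,9}:2  {8,9}:1
  |U|=3: {5,7,9}:6  {5,8,9}:3  {6,8,9}:1  {7,8,9}:3
  |U|=4: {4,6,8,9}:1  {5,6,8,9}:4  {5,7,8,9}:12  {6,7,8,9}:4
  |U|=5: {3,4,6,8,9}:1  {4,5,6,8,9}:5  {4,6,7,8,9}:5  {5,6,7,8,9}:20
  |U|=6: {2,5,6,7,8,9}:20  {3,4,5,6,8,9}:6  {3,4,6,7,8,9}:6  {4,5,6,7,8,9}:30
  |U|=7: {1,2,5,6,7,8,9}:20  {2,4,5,6,7,8,9}:50  {3,4,5,6,7,8,9}:42
  |U|=8: {0,1,2,5,6,7,8,9}:20  {1,2,4,5,6,7,8,9}:70  {2,3,4,5,6,7,8,9}:92
  start at 0(a): 162
  start at 3(b): 90
sum over floor = 252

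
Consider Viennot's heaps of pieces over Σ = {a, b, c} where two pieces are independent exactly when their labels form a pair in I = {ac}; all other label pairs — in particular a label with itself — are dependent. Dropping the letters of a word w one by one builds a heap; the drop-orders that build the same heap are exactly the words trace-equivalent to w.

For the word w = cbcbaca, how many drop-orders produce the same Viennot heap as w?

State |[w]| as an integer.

3

#0=c has no predecessor
#1=b depends on [0:c]
#2=c depends on [1:b]
#3=b depends on [2:c]
#4=a depends on [3:b]
#5=c depends on [3:b]
#6=a depends on [4:a]
sources: [0:c]
N(rest) = Σ N(rest − s) over sources s of rest; N(one piece) = 1:
  size 1 → [5]=1  [6]=1
  size 2 → [4,6]=1  [5,6]=2
  size 3 → [4,5,6]=3
  size 4 → [3,4,5,6]=3
  size 5 → [2,3,4,5,6]=3
  first=0(c) contributes 3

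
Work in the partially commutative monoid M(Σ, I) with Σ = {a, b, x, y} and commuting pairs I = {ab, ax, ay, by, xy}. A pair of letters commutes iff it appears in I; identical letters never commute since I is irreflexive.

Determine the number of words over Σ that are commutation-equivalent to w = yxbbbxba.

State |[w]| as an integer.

#0=y has no predecessor
#1=x has no predecessor
#2=b depends on [1:x]
#3=b depends on [2:b]
#4=b depends on [3:b]
#5=x depends on [4:b]
#6=b depends on [5:x]
#7=a has no predecessor
sources: [0:y, 1:x, 7:a]
N(rest) = Σ N(rest − s) over sources s of rest; N(one piece) = 1:
  size 1 → [0]=1  [6]=1  [7]=1
  size 2 → [0,6]=2  [0,7]=2  [5,6]=1  [6,7]=2
  size 3 → [0,5,6]=3  [0,6,7]=6  [4,5,6]=1  [5,6,7]=3
  size 4 → [0,4,5,6]=4  [0,5,6,7]=12  [3,4,5,6]=1  [4,5,6,7]=4
  size 5 → [0,3,4,5,6]=5  [0,4,5,6,7]=20  [2,3,4,5,6]=1  [3,4,5,6,7]=5
  size 6 → [0,2,3,4,5,6]=6  [0,3,4,5,6,7]=30  [1,2,3,4,5,6]=1  [2,3,4,5,6,7]=6
  first=0(y) contributes 7
  first=1(x) contributes 42
  first=7(a) contributes 7
|[w]| = 56

56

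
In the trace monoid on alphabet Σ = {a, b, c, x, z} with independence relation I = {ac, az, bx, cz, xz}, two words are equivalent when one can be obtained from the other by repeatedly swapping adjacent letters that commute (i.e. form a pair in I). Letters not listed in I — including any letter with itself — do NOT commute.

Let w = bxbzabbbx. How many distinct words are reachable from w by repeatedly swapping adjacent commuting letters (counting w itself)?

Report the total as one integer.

#0=b has no predecessor
#1=x has no predecessor
#2=b depends on [0:b]
#3=z depends on [2:b]
#4=a depends on [1:x, 2:b]
#5=b depends on [3:z, 4:a]
#6=b depends on [5:b]
#7=b depends on [6:b]
#8=x depends on [4:a]
sources: [0:b, 1:x]
N(rest) = Σ N(rest − s) over sources s of rest; N(one piece) = 1:
  size 1 → [7]=1  [8]=1
  size 2 → [6,7]=1  [7,8]=2
  size 3 → [5,6,7]=1  [6,7,8]=3
  size 4 → [3,5,6,7]=1  [5,6,7,8]=4
  size 5 → [3,5,6,7,8]=5  [4,5,6,7,8]=4
  size 6 → [1,4,5,6,7,8]=4  [3,4,5,6,7,8]=9
  size 7 → [1,3,4,5,6,7,8]=13  [2,3,4,5,6,7,8]=9
  first=0(b) contributes 22
  first=1(x) contributes 9
|[w]| = 31

31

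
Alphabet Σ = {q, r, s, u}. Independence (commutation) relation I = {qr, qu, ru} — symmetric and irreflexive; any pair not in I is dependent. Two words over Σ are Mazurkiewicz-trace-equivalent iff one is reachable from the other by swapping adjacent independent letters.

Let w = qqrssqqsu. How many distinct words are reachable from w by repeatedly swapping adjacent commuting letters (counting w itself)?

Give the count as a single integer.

#0=q has no predecessor
#1=q depends on [0:q]
#2=r has no predecessor
#3=s depends on [1:q, 2:r]
#4=s depends on [3:s]
#5=q depends on [4:s]
#6=q depends on [5:q]
#7=s depends on [6:q]
#8=u depends on [7:s]
sources: [0:q, 2:r]
N(rest) = Σ N(rest − s) over sources s of rest; N(one piece) = 1:
  size 1 → [8]=1
  size 2 → [7,8]=1
  size 3 → [6,7,8]=1
  size 4 → [5,6,7,8]=1
  size 5 → [4,5,6,7,8]=1
  size 6 → [3,4,5,6,7,8]=1
  size 7 → [1,3,4,5,6,7,8]=1  [2,3,4,5,6,7,8]=1
  first=0(q) contributes 2
  first=2(r) contributes 1
|[w]| = 3

3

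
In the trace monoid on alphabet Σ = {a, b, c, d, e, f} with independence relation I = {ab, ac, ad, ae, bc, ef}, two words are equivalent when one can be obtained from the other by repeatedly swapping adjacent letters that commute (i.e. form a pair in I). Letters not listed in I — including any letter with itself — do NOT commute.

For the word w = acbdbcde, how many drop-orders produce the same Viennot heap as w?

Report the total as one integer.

piece 0:a — minimal
piece 1:c — minimal
piece 2:b — minimal
piece 3:d rests on {1:c, 2:b}
piece 4:b rests on {3:d}
piece 5:c rests on {3:d}
piece 6:d rests on {4:b, 5:c}
piece 7:e rests on {6:d}
minimal pieces: {0:a, 1:c, 2:b}
ways to finish when only these pieces remain (= sum over removing one remaining piece with nothing left below it):
  1 left: {0}→1  {7}→1
  2 left: {0,7}→2  {6,7}→1
  3 left: {0,6,7}→3  {4,6,7}→1  {5,6,7}→1
  4 left: {0,4,6,7}→4  {0,5,6,7}→4  {4,5,6,7}→2
  5 left: {0,4,5,6,7}→10  {3,4,5,6,7}→2
  6 left: {0,3,4,5,6,7}→12  {1,3,4,5,6,7}→2  {2,3,4,5,6,7}→2
  placing 0:a first → 4 extensions
  placing 1:c first → 14 extensions
  placing 2:b first → 14 extensions
total linear extensions = 32

32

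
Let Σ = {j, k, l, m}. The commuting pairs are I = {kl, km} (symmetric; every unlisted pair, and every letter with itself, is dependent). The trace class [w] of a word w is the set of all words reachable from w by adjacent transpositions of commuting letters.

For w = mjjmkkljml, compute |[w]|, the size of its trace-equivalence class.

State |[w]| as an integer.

6

#0=m has no predecessor
#1=j depends on [0:m]
#2=j depends on [1:j]
#3=m depends on [2:j]
#4=k depends on [2:j]
#5=k depends on [4:k]
#6=l depends on [3:m]
#7=j depends on [5:k, 6:l]
#8=m depends on [7:j]
#9=l depends on [8:m]
sources: [0:m]
N(rest) = Σ N(rest − s) over sources s of rest; N(one piece) = 1:
  size 1 → [9]=1
  size 2 → [8,9]=1
  size 3 → [7,8,9]=1
  size 4 → [5,7,8,9]=1  [6,7,8,9]=1
  size 5 → [3,6,7,8,9]=1  [4,5,7,8,9]=1  [5,6,7,8,9]=2
  size 6 → [3,5,6,7,8,9]=3  [4,5,6,7,8,9]=3
  size 7 → [3,4,5,6,7,8,9]=6
  size 8 → [2,3,4,5,6,7,8,9]=6
  first=0(m) contributes 6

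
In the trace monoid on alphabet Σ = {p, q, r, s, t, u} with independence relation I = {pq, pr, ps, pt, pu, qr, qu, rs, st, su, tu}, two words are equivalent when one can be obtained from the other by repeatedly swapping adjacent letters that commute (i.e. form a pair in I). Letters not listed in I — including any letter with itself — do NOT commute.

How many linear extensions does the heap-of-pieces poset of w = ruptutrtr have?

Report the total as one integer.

54

drop 0:r onto floor
drop 1:u onto {0:r}
drop 2:p onto floor
drop 3:t onto {0:r}
drop 4:u onto {1:u}
drop 5:t onto {3:t}
drop 6:r onto {4:u, 5:t}
drop 7:t onto {6:r}
drop 8:r onto {7:t}
ground layer = {0:r, 2:p}
drop-orders for the pieces not yet dropped (sum over which currently-grounded one goes next):
  1 to go: {2} 1  {8} 1
  2 to go: {2,8} 2  {7,8} 1
  3 to go: {2,7,8} 3  {6,7,8} 1
  4 to go: {2,6,7,8} 4  {4,6,7,8} 1  {5,6,7,8} 1
  5 to go: {1,4,6,7,8} 1  {2,4,6,7,8} 5  {2,5,6,7,8} 5  {3,5,6,7,8} 1  {4,5,6,7,8} 2
  6 to go: {1,2,4,6,7,8} 6  {1,4,5,6,7,8} 3  {2,3,5,6,7,8} 6  {2,4,5,6,7,8} 12  {3,4,5,6,7,8} 3
  7 to go: {1,2,4,5,6,7,8} 21  {1,3,4,5,6,7,8} 6  {2,3,4,5,6,7,8} 21
  if 0:r drops first: 48 orders
  if 2:p drops first: 6 orders
heap linearizations: 54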